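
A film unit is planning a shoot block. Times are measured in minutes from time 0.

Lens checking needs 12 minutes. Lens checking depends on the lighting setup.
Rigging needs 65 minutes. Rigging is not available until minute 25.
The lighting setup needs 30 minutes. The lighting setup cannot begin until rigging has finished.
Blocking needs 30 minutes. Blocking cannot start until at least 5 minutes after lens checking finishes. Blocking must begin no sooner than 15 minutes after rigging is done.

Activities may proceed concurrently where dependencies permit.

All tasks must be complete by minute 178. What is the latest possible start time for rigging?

Blocking has no dependents, so it just needs to finish by minute 178. Starting by 178 − 30 = minute 148 achieves that.
Lens checking feeds into blocking (must start by minute 148, minus 5-minute gap → minute 143); so lens checking must finish by minute 143 and therefore start by minute 131.
The lighting setup feeds into lens checking (must start by minute 131); so the lighting setup must finish by minute 131 and therefore start by minute 101.
Rigging feeds the lighting setup (must start by minute 101); blocking (must start by minute 148, minus 15-minute gap → minute 133). Taking the minimum, rigging must finish by minute 101 and start by 101 − 65 = minute 36.

36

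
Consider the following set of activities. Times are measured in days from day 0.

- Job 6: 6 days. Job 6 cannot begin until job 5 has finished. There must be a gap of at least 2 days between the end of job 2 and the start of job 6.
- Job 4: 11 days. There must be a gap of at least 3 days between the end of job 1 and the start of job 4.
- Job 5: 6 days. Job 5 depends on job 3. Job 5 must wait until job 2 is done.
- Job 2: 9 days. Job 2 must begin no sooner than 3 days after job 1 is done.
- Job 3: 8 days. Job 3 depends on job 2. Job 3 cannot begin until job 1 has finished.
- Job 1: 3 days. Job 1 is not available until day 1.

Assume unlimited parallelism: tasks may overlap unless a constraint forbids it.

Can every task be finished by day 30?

Job 1 waits on its own release at day 1, so it starts at day 1 and finishes at 1 + 3 = day 4.
Job 4 waits on job 1 (finishes day 4, plus 3-day gap → day 7), so it starts at day 7 and finishes at 7 + 11 = day 18.
Job 2 cannot begin until job 1 (finishes day 4, plus 3-day gap → day 7). It runs from day 7 to 7 + 9 = day 16.
For job 3: job 2 (finishes day 16); job 1 (finishes day 4). Taking the maximum gives a start of day 16, and it finishes at 16 + 8 = day 24.
Job 5 cannot start until job 3 (finishes day 24); job 2 (finishes day 16). The controlling bound is day 24, so job 5 finishes at 24 + 6 = day 30.
For job 6: job 5 (finishes day 30); job 2 (finishes day 16, plus 2-day gap → day 18). Taking the maximum gives a start of day 30, and it finishes at 30 + 6 = day 36.
The earliest everything can be done is day 36, which is after the deadline of 30, so it is not possible.

No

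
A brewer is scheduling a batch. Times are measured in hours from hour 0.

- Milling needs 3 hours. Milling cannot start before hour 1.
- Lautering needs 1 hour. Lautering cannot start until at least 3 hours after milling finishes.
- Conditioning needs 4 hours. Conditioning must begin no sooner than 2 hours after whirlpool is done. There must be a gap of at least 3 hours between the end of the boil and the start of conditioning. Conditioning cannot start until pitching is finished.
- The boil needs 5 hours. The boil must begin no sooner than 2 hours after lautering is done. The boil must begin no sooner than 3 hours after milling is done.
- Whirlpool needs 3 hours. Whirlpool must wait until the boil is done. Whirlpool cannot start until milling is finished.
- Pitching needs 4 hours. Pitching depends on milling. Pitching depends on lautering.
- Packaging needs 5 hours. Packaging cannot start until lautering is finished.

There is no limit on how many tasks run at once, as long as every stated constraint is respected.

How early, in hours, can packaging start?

8

Milling cannot begin until its own release at hour 1. It runs from hour 1 to 1 + 3 = hour 4.
Lautering cannot begin until milling (finishes hour 4, plus 3-hour gap → hour 7). It runs from hour 7 to 7 + 1 = hour 8.
Packaging waits on lautering (finishes hour 8), so the earliest it can start is hour 8.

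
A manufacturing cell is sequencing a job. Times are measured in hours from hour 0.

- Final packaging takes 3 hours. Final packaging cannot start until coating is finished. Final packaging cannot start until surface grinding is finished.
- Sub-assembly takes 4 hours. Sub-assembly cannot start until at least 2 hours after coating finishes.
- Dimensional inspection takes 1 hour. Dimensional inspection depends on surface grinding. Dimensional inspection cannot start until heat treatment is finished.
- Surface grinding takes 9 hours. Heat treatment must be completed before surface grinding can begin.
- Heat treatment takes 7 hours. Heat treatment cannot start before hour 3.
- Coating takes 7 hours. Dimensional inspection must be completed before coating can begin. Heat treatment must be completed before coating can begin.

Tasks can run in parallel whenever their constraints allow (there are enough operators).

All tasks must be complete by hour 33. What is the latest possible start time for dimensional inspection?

To finish by hour 33, sub-assembly (duration 4) must start no later than hour 29.
Nothing follows final packaging; the deadline of hour 33 is its only limit. It must start by 33 − 3 = hour 30.
Coating has several dependents: sub-assembly (must start by hour 29, minus 2-hour gap → hour 27); final packaging (must start by hour 30). The earliest of those limits is hour 27, so coating must start by 27 − 7 = hour 20.
Dimensional inspection feeds into coating (must start by hour 20); so dimensional inspection must finish by hour 20 and therefore start by hour 19.

19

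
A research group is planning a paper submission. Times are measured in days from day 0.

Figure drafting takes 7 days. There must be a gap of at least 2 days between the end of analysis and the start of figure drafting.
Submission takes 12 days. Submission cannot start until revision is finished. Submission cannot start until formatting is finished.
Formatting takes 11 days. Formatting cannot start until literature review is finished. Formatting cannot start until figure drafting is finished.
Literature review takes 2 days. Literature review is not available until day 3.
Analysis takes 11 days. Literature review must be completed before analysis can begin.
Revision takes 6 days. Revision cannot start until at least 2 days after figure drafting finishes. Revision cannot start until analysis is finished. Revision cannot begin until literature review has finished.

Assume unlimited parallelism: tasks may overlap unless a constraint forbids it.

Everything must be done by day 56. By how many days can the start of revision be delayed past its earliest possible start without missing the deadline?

Literature review cannot begin until its own release at day 3. It runs from day 3 to 3 + 2 = day 5.
Analysis waits on literature review (finishes day 5), so it starts at day 5 and finishes at 5 + 11 = day 16.
Figure drafting cannot begin until analysis (finishes day 16, plus 2-day gap → day 18). It runs from day 18 to 18 + 7 = day 25.
Revision cannot start until figure drafting (finishes day 25, plus 2-day gap → day 27); analysis (finishes day 16); literature review (finishes day 5). The controlling bound is day 27, so revision finishes at 27 + 6 = day 33.

Working backward from the deadline:
To finish by day 56, submission (duration 12) must start no later than day 44.
Revision feeds into submission (must start by day 44); so revision must finish by day 44 and therefore start by day 38.
So revision can start as early as day 27 and as late as day 38, giving 38 − 27 = 11 days of slack.

11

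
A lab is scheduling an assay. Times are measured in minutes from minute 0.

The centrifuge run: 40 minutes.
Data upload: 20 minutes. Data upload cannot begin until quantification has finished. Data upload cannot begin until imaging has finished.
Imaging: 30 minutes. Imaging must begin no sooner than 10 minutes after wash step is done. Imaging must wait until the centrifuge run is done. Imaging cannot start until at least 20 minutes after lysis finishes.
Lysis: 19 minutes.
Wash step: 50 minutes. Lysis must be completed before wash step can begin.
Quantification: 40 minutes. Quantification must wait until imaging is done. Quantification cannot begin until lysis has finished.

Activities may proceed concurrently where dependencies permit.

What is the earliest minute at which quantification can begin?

The centrifuge run can start immediately at minute 0; it finishes at minute 40.
Lysis has no prerequisites, so it starts at minute 0 and finishes at minute 19.
After lysis (finishes minute 19), wash step can start at minute 19 and finishes at minute 69.
Imaging has to wait for wash step (finishes minute 69, plus 10-minute gap → minute 79); the centrifuge run (finishes minute 40); lysis (finishes minute 19, plus 20-minute gap → minute 39). The latest of these is minute 79, so imaging runs minute 79 to 79 + 30 = minute 109.
Quantification waits on imaging (finishes minute 109); lysis (finishes minute 19). The latest of these is minute 109, which is the earliest quantification can start.

109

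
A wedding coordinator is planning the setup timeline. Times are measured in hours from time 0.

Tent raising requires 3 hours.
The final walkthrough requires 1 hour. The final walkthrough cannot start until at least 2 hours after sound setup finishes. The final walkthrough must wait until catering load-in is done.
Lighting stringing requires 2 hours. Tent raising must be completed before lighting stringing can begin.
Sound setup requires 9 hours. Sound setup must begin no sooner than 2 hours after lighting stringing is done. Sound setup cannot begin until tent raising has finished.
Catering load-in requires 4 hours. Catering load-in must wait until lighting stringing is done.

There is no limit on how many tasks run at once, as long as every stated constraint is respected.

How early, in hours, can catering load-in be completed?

Nothing blocks tent raising, so it runs from hour 0 to hour 3.
Lighting stringing waits on tent raising (finishes hour 3), so it starts at hour 3 and finishes at 3 + 2 = hour 5.
After lighting stringing (finishes hour 5), catering load-in can start at hour 5 and finishes at hour 9.

9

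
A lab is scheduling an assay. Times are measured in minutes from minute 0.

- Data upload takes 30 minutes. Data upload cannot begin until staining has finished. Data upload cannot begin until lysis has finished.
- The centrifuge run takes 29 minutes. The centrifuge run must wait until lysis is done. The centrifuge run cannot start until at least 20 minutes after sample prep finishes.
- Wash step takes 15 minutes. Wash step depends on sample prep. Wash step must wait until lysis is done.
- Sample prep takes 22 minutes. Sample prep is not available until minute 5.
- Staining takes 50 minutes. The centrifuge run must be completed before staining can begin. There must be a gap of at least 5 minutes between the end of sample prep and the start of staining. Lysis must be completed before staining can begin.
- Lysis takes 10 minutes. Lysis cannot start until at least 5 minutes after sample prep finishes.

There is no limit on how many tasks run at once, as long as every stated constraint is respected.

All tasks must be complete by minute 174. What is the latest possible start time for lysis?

55

To finish by minute 174, data upload (duration 30) must start no later than minute 144.
Staining feeds into data upload (must start by minute 144); so staining must finish by minute 144 and therefore start by minute 94.
The centrifuge run has to be done before staining (must start by minute 94). That means finishing by minute 94, i.e. starting by 94 − 29 = minute 65.
Wash step must finish by minute 174; it takes 15 minutes, so it must start by 174 − 15 = minute 159.
Lysis must finish in time for the centrifuge run (must start by minute 65); wash step (must start by minute 159); staining (must start by minute 94); data upload (must start by minute 144). The tightest is minute 65, so lysis must start by 65 − 10 = minute 55.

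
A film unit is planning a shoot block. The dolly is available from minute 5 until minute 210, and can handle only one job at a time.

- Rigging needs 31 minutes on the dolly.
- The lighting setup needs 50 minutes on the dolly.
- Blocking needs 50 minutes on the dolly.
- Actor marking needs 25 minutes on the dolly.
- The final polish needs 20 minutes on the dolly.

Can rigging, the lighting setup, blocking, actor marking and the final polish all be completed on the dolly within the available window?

The dolly window is 210 − 5 = 205 minutes.
Running back to back, the jobs need 31 + 50 + 50 + 25 + 20 = 176 minutes on the dolly.
Since 176 ≤ 205, they fit within the window.

Yes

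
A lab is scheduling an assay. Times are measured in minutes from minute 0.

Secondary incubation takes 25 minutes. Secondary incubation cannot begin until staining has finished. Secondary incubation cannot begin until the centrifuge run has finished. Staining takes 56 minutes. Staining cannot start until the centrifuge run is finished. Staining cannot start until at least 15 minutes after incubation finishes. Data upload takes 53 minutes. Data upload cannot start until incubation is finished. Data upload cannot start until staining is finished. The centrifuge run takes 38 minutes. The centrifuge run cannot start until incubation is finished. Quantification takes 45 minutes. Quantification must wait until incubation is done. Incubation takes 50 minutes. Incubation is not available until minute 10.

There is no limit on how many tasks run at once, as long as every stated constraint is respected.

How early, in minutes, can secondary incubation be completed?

179

After its own release at minute 10, incubation can start at minute 10 and finishes at minute 60.
The centrifuge run waits on incubation (finishes minute 60), so it starts at minute 60 and finishes at 60 + 38 = minute 98.
Staining has to wait for the centrifuge run (finishes minute 98); incubation (finishes minute 60, plus 15-minute gap → minute 75). The latest of these is minute 98, so staining runs minute 98 to 98 + 56 = minute 154.
Secondary incubation has to wait for staining (finishes minute 154); the centrifuge run (finishes minute 98). The latest of these is minute 154, so secondary incubation runs minute 154 to 154 + 25 = minute 179.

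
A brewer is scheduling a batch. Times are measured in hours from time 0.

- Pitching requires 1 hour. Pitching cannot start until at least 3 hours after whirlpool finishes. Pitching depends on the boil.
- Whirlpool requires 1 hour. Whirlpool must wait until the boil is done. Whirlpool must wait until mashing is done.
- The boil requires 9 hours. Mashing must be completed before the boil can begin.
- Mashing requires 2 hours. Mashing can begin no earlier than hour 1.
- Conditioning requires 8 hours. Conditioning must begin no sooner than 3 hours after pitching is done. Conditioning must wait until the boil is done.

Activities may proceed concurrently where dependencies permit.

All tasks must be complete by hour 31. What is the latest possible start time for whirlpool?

Conditioning has no dependents, so it just needs to finish by hour 31. Starting by 31 − 8 = hour 23 achieves that.
Pitching has to be done before conditioning (must start by hour 23, minus 3-hour gap → hour 20). That means finishing by hour 20, i.e. starting by 20 − 1 = hour 19.
Since pitching (must start by hour 19, minus 3-hour gap → hour 16) depends on it, whirlpool must finish by hour 16. Backing off its 1-hour duration gives a latest start of hour 15.

15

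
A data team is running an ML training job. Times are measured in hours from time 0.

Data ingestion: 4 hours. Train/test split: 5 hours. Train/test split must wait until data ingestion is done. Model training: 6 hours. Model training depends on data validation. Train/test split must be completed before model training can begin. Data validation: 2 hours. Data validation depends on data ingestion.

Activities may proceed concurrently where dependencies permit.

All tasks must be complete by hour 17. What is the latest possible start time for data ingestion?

Model training must finish by hour 17; it takes 6 hours, so it must start by 17 − 6 = hour 11.
Data validation feeds into model training (must start by hour 11); so data validation must finish by hour 11 and therefore start by hour 9.
Train/test split feeds into model training (must start by hour 11); so train/test split must finish by hour 11 and therefore start by hour 6.
Data ingestion must finish in time for data validation (must start by hour 9); train/test split (must start by hour 6). The tightest is hour 6, so data ingestion must start by 6 − 4 = hour 2.

2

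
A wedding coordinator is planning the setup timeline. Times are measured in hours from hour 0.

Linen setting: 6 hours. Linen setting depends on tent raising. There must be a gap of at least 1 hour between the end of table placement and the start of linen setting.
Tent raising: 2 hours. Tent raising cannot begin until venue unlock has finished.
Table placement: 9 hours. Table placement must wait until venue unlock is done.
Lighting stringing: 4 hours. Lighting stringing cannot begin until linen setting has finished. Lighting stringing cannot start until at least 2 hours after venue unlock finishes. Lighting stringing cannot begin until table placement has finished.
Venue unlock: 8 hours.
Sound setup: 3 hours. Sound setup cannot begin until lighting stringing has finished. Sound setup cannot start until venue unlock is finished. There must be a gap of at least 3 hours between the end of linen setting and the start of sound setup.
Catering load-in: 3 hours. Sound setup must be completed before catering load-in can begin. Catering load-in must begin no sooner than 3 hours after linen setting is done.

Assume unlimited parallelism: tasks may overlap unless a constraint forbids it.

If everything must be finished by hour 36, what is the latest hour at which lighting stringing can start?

Nothing follows catering load-in; the deadline of hour 36 is its only limit. It must start by 36 − 3 = hour 33.
Sound setup must finish before catering load-in (must start by hour 33). With a 3-hour duration, sound setup must start by 33 − 3 = hour 30.
Lighting stringing must finish before sound setup (must start by hour 30). With a 4-hour duration, lighting stringing must start by 30 − 4 = hour 26.

26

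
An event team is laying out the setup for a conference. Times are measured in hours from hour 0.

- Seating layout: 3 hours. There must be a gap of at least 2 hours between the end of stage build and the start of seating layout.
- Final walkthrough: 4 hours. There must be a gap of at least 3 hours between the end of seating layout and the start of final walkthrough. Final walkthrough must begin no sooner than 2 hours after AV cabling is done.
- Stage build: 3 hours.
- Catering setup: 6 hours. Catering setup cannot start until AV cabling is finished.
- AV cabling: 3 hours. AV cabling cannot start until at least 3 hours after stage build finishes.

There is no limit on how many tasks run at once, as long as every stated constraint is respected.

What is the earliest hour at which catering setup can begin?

9

Stage build has no prerequisites, so it starts at hour 0 and finishes at hour 3.
After stage build (finishes hour 3, plus 3-hour gap → hour 6), AV cabling can start at hour 6 and finishes at hour 9.
Catering setup waits on AV cabling (finishes hour 9), so the earliest it can start is hour 9.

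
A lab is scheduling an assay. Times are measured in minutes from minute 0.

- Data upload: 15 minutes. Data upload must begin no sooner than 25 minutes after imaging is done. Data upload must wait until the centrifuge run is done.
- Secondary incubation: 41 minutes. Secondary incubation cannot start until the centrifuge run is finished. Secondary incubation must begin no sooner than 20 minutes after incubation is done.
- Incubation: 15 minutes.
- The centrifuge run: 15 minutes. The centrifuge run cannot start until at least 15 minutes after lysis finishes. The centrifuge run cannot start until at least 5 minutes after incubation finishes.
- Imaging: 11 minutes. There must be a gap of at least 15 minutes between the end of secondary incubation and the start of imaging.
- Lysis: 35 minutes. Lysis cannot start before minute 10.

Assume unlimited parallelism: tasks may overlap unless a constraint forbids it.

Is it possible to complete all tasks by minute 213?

Nothing blocks incubation, so it runs from minute 0 to minute 15.
Lysis waits on its own release at minute 10, so it starts at minute 10 and finishes at 10 + 35 = minute 45.
The centrifuge run needs all of lysis (finishes minute 45, plus 15-minute gap → minute 60); incubation (finishes minute 15, plus 5-minute gap → minute 20). That puts its earliest start at minute 60; it finishes at 60 + 15 = minute 75.
Secondary incubation needs all of the centrifuge run (finishes minute 75); incubation (finishes minute 15, plus 20-minute gap → minute 35). That puts its earliest start at minute 75; it finishes at 75 + 41 = minute 116.
Imaging cannot begin until secondary incubation (finishes minute 116, plus 15-minute gap → minute 131). It runs from minute 131 to 131 + 11 = minute 142.
For data upload: imaging (finishes minute 142, plus 25-minute gap → minute 167); the centrifuge run (finishes minute 75). Taking the maximum gives a start of minute 167, and it finishes at 167 + 15 = minute 182.
Every task is finished by minute 182, which is no later than the deadline of 213, so the schedule is feasible.

Yes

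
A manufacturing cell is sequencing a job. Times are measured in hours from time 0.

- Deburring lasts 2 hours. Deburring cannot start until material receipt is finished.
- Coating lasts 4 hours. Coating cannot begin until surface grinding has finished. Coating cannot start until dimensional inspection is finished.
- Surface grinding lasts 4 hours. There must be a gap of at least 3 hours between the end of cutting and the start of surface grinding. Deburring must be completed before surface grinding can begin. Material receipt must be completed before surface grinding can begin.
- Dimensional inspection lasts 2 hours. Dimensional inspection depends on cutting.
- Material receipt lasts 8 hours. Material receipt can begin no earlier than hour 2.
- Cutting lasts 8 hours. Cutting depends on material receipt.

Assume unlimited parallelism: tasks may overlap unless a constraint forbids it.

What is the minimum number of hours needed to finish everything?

29

Material receipt waits on its own release at hour 2, so it starts at hour 2 and finishes at 2 + 8 = hour 10.
Deburring cannot begin until material receipt (finishes hour 10). It runs from hour 10 to 10 + 2 = hour 12.
After material receipt (finishes hour 10), cutting can start at hour 10 and finishes at hour 18.
After cutting (finishes hour 18), dimensional inspection can start at hour 18 and finishes at hour 20.
Surface grinding cannot start until cutting (finishes hour 18, plus 3-hour gap → hour 21); deburring (finishes hour 12); material receipt (finishes hour 10). The controlling bound is hour 21, so surface grinding finishes at 21 + 4 = hour 25.
For coating: surface grinding (finishes hour 25); dimensional inspection (finishes hour 20). Taking the maximum gives a start of hour 25, and it finishes at 25 + 4 = hour 29.
All tasks are finished once the last one completes. Finish times: Material receipt at 10, Cutting at 18, Deburring at 12, Surface grinding at 25, Dimensional inspection at 20, Coating at 29. The latest is hour 29.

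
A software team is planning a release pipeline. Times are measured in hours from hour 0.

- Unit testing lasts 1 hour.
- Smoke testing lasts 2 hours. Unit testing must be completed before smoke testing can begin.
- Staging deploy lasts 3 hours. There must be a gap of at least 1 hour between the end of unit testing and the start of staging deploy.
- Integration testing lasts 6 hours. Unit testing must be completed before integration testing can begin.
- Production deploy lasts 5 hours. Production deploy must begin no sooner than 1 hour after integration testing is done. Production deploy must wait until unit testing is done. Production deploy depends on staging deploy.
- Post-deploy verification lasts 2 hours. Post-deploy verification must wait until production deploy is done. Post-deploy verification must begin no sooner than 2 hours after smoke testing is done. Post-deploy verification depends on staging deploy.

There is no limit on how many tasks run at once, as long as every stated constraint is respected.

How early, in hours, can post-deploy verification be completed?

Nothing blocks unit testing, so it runs from hour 0 to hour 1.
Smoke testing cannot begin until unit testing (finishes hour 1). It runs from hour 1 to 1 + 2 = hour 3.
After unit testing (finishes hour 1, plus 1-hour gap → hour 2), staging deploy can start at hour 2 and finishes at hour 5.
Integration testing waits on unit testing (finishes hour 1), so it starts at hour 1 and finishes at 1 + 6 = hour 7.
Production deploy cannot start until integration testing (finishes hour 7, plus 1-hour gap → hour 8); unit testing (finishes hour 1); staging deploy (finishes hour 5). The controlling bound is hour 8, so production deploy finishes at 8 + 5 = hour 13.
Post-deploy verification has to wait for production deploy (finishes hour 13); smoke testing (finishes hour 3, plus 2-hour gap → hour 5); staging deploy (finishes hour 5). The latest of these is hour 13, so post-deploy verification runs hour 13 to 13 + 2 = hour 15.

15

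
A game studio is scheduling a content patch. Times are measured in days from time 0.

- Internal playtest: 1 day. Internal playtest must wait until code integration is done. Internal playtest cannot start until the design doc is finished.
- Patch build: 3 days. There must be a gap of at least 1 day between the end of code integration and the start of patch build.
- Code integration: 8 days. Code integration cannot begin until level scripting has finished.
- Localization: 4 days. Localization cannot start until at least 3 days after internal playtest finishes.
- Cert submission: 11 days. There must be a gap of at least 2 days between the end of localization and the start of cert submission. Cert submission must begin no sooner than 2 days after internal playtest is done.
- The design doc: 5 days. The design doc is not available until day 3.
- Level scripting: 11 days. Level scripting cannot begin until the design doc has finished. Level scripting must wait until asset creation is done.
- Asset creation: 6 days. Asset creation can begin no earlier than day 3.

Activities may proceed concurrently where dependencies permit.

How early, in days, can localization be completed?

36

After its own release at day 3, asset creation can start at day 3 and finishes at day 9.
After its own release at day 3, the design doc can start at day 3 and finishes at day 8.
Level scripting cannot start until the design doc (finishes day 8); asset creation (finishes day 9). The controlling bound is day 9, so level scripting finishes at 9 + 11 = day 20.
Code integration waits on level scripting (finishes day 20), so it starts at day 20 and finishes at 20 + 8 = day 28.
Internal playtest cannot start until code integration (finishes day 28); the design doc (finishes day 8). The controlling bound is day 28, so internal playtest finishes at 28 + 1 = day 29.
Localization cannot begin until internal playtest (finishes day 29, plus 3-day gap → day 32). It runs from day 32 to 32 + 4 = day 36.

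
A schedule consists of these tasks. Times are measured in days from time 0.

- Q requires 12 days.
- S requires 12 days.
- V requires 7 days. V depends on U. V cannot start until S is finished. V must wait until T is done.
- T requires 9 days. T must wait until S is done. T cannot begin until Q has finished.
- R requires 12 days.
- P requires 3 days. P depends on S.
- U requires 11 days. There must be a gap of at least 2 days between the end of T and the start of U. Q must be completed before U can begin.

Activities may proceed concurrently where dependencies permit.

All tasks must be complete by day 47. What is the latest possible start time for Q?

V must finish by day 47; it takes 7 days, so it must start by 47 − 7 = day 40.
Since V (must start by day 40) depends on it, U must finish by day 40. Backing off its 11-day duration gives a latest start of day 29.
T must finish in time for U (must start by day 29, minus 2-day gap → day 27); V (must start by day 40). The tightest is day 27, so T must start by 27 − 9 = day 18.
Q has several dependents: T (must start by day 18); U (must start by day 29). The earliest of those limits is day 18, so Q must start by 18 − 12 = day 6.

6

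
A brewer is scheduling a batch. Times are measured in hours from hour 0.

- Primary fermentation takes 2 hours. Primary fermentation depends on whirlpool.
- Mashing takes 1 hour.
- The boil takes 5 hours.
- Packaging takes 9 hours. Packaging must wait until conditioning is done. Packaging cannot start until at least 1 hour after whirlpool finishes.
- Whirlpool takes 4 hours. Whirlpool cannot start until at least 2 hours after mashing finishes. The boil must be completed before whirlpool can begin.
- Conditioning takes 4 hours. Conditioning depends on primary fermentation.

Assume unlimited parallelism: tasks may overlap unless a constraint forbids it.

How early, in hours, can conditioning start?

11

Nothing blocks the boil, so it runs from hour 0 to hour 5.
Mashing can start immediately at hour 0; it finishes at hour 1.
Whirlpool cannot start until mashing (finishes hour 1, plus 2-hour gap → hour 3); the boil (finishes hour 5). The controlling bound is hour 5, so whirlpool finishes at 5 + 4 = hour 9.
Primary fermentation cannot begin until whirlpool (finishes hour 9). It runs from hour 9 to 9 + 2 = hour 11.
Conditioning waits on primary fermentation (finishes hour 11), so the earliest it can start is hour 11.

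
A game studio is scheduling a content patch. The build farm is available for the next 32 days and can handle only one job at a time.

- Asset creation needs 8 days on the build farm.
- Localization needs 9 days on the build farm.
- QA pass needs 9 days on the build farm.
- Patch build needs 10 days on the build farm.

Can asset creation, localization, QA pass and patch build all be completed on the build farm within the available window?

Running back to back, the jobs need 8 + 9 + 9 + 10 = 36 days on the build farm.
Since 36 > 32, they cannot all fit.

No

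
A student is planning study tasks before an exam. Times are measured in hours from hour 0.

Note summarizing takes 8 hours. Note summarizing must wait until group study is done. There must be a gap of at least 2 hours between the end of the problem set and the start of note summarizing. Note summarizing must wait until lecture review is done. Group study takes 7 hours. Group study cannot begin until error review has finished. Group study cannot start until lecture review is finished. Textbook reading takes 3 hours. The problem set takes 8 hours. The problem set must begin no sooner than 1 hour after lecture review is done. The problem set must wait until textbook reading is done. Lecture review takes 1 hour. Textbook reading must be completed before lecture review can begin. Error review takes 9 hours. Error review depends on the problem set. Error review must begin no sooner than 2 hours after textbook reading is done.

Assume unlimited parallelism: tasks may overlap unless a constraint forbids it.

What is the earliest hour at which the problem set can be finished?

Textbook reading has no prerequisites, so it starts at hour 0 and finishes at hour 3.
Lecture review cannot begin until textbook reading (finishes hour 3). It runs from hour 3 to 3 + 1 = hour 4.
For the problem set: lecture review (finishes hour 4, plus 1-hour gap → hour 5); textbook reading (finishes hour 3). Taking the maximum gives a start of hour 5, and it finishes at 5 + 8 = hour 13.

13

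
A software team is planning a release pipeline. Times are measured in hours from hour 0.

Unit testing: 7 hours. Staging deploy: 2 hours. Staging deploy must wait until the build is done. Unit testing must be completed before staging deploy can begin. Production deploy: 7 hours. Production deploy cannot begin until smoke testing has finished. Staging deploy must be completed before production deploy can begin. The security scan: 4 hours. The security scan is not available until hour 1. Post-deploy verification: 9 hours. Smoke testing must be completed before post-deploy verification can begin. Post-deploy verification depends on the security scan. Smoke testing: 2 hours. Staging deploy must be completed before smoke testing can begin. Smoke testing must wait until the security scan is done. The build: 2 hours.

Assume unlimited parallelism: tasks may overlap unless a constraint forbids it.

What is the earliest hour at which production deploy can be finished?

18

After its own release at hour 1, the security scan can start at hour 1 and finishes at hour 5.
Unit testing can start immediately at hour 0; it finishes at hour 7.
The build can start immediately at hour 0; it finishes at hour 2.
Staging deploy has to wait for the build (finishes hour 2); unit testing (finishes hour 7). The latest of these is hour 7, so staging deploy runs hour 7 to 7 + 2 = hour 9.
Smoke testing needs all of staging deploy (finishes hour 9); the security scan (finishes hour 5). That puts its earliest start at hour 9; it finishes at 9 + 2 = hour 11.
Production deploy has to wait for smoke testing (finishes hour 11); staging deploy (finishes hour 9). The latest of these is hour 11, so production deploy runs hour 11 to 11 + 7 = hour 18.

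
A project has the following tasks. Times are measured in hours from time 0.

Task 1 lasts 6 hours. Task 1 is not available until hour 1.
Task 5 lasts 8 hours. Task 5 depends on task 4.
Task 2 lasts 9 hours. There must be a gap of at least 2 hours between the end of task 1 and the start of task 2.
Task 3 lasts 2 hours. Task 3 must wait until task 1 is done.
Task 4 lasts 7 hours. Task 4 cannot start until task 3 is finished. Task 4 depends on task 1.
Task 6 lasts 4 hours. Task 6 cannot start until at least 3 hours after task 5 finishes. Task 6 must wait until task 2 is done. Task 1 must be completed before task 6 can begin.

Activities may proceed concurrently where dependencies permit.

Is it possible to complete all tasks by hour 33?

Task 1 cannot begin until its own release at hour 1. It runs from hour 1 to 1 + 6 = hour 7.
After task 1 (finishes hour 7), task 3 can start at hour 7 and finishes at hour 9.
For task 4: task 3 (finishes hour 9); task 1 (finishes hour 7). Taking the maximum gives a start of hour 9, and it finishes at 9 + 7 = hour 16.
Task 5 waits on task 4 (finishes hour 16), so it starts at hour 16 and finishes at 16 + 8 = hour 24.
Task 2 waits on task 1 (finishes hour 7, plus 2-hour gap → hour 9), so it starts at hour 9 and finishes at 9 + 9 = hour 18.
Task 6 needs all of task 5 (finishes hour 24, plus 3-hour gap → hour 27); task 2 (finishes hour 18); task 1 (finishes hour 7). That puts its earliest start at hour 27; it finishes at 27 + 4 = hour 31.
Every task is finished by hour 31, which is no later than the deadline of 33, so the schedule is feasible.

Yes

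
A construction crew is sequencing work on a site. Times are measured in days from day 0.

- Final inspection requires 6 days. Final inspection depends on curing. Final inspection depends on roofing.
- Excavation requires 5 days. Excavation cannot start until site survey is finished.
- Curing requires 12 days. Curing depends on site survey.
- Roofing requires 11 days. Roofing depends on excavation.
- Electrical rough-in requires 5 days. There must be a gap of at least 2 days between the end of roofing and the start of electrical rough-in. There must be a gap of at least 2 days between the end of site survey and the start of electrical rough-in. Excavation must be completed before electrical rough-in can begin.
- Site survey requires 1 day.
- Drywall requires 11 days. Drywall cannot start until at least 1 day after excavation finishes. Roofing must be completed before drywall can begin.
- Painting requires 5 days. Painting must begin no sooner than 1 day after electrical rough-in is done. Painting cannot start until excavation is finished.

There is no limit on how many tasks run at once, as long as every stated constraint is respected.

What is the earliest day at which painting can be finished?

30

Site survey has no prerequisites, so it starts at day 0 and finishes at day 1.
Excavation cannot begin until site survey (finishes day 1). It runs from day 1 to 1 + 5 = day 6.
Roofing cannot begin until excavation (finishes day 6). It runs from day 6 to 6 + 11 = day 17.
Electrical rough-in has to wait for roofing (finishes day 17, plus 2-day gap → day 19); site survey (finishes day 1, plus 2-day gap → day 3); excavation (finishes day 6). The latest of these is day 19, so electrical rough-in runs day 19 to 19 + 5 = day 24.
Painting needs all of electrical rough-in (finishes day 24, plus 1-day gap → day 25); excavation (finishes day 6). That puts its earliest start at day 25; it finishes at 25 + 5 = day 30.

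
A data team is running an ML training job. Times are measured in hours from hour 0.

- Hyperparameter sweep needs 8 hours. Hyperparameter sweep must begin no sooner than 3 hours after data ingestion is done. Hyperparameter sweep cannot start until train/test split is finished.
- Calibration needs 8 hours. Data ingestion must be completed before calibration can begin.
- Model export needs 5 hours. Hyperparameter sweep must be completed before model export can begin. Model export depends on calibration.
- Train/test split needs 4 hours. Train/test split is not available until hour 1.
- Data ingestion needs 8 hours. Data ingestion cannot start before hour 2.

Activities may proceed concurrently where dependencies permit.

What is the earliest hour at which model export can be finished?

26

After its own release at hour 1, train/test split can start at hour 1 and finishes at hour 5.
After its own release at hour 2, data ingestion can start at hour 2 and finishes at hour 10.
Calibration cannot begin until data ingestion (finishes hour 10). It runs from hour 10 to 10 + 8 = hour 18.
Hyperparameter sweep cannot start until data ingestion (finishes hour 10, plus 3-hour gap → hour 13); train/test split (finishes hour 5). The controlling bound is hour 13, so hyperparameter sweep finishes at 13 + 8 = hour 21.
Model export cannot start until hyperparameter sweep (finishes hour 21); calibration (finishes hour 18). The controlling bound is hour 21, so model export finishes at 21 + 5 = hour 26.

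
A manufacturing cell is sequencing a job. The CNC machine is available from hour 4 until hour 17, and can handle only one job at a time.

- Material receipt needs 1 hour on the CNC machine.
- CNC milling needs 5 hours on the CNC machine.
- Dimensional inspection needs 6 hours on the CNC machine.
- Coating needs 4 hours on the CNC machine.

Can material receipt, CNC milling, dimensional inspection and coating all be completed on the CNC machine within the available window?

No

The CNC machine window is 17 − 4 = 13 hours.
Running back to back, the jobs need 1 + 5 + 6 + 4 = 16 hours on the CNC machine.
Since 16 > 13, they cannot all fit.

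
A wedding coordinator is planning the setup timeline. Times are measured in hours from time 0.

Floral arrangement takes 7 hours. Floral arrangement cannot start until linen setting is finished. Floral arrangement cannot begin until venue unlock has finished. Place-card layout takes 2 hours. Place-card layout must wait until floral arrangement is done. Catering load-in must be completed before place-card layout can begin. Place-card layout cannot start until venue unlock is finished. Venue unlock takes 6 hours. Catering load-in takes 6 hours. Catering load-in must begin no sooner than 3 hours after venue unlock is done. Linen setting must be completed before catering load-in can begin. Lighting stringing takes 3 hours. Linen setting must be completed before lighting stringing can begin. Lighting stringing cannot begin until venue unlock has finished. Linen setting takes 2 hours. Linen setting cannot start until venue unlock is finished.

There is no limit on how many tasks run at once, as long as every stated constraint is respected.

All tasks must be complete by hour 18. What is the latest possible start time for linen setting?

To finish by hour 18, place-card layout (duration 2) must start no later than hour 16.
Floral arrangement feeds into place-card layout (must start by hour 16); so floral arrangement must finish by hour 16 and therefore start by hour 9.
Lighting stringing has no dependents, so it just needs to finish by hour 18. Starting by 18 − 3 = hour 15 achieves that.
Catering load-in feeds into place-card layout (must start by hour 16); so catering load-in must finish by hour 16 and therefore start by hour 10.
Linen setting has several dependents: floral arrangement (must start by hour 9); lighting stringing (must start by hour 15); catering load-in (must start by hour 10). The earliest of those limits is hour 9, so linen setting must start by 9 − 2 = hour 7.

7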